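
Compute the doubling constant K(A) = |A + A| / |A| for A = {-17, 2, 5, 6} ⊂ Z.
K = |A + A| / |A| = 10/4 = 5/2

Enumerate A + A = {a + b : a, b ∈ A}. With |A| = 4, there are |A|^2 = 16 ordered sum pairs; collecting distinct values, A + A = {-34, -15, -12, -11, 4, 7, 8, 10, 11, 12}, so |A + A| = 10. Thus K = 10/4 = 5/2. For comparison, the minimum possible |A + A| over all 4-element sets is 2·4 − 1 = 7 (so min K = 7/4), attained only by arithmetic progressions.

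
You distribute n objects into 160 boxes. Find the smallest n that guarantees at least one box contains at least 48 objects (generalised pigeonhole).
n = (48 − 1)·160 + 1 = 7521

By the generalised pigeonhole principle, to guarantee some box contains ≥ r objects we need more than (r − 1) · k objects total. Threshold: n = (r − 1) · k + 1. With r = 48 and k = 160: n = 47 · 160 + 1 = 7520 + 1 = 7521. For n = 7520 = 47 · 160, we can put exactly 47 objects in every box, avoiding 48 in any single one — so 7521 is tight.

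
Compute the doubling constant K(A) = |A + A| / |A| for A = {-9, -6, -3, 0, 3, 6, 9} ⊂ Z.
K = |A + A| / |A| = 13/7

Enumerate A + A = {a + b : a, b ∈ A}. With |A| = 7, there are |A|^2 = 49 ordered sum pairs; collecting distinct values, A + A = {-18, -15, -12, -9, -6, -3, 0, 3, 6, 9, 12, 15, 18}, so |A + A| = 13. Thus K = 13/7. Here |A + A| = 2|A| − 1 = 13, the minimum possible — so K = 13/7 is minimal, which holds iff A is an arithmetic progression.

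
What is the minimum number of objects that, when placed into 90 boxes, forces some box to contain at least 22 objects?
n = (22 − 1)·90 + 1 = 1891

By the generalised pigeonhole principle, to guarantee some box contains ≥ r objects we need more than (r − 1) · k objects total. Threshold: n = (r − 1) · k + 1. With r = 22 and k = 90: n = 21 · 90 + 1 = 1890 + 1 = 1891. For n = 1890 = 21 · 90, we can put exactly 21 objects in every box, avoiding 22 in any single one — so 1891 is tight.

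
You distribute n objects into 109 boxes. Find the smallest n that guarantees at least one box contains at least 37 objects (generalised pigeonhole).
n = (37 − 1)·109 + 1 = 3925

By the generalised pigeonhole principle, to guarantee some box contains ≥ r objects we need more than (r − 1) · k objects total. Threshold: n = (r − 1) · k + 1. With r = 37 and k = 109: n = 36 · 109 + 1 = 3924 + 1 = 3925. For n = 3924 = 36 · 109, we can put exactly 36 objects in every box, avoiding 37 in any single one — so 3925 is tight.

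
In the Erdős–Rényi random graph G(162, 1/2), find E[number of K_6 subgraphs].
E[# K_6] = C(162, 6) · (1/2)^C(6, 2) = 22860316584 / 2^15 = 2857539573/4096 ≈ 697641.497314

For each 6-subset S of vertices (there are C(162, 6) = 22860316584 such S), let X_S = 1 if S induces a K_6 (all C(6, 2) = 15 edges present). Then P(X_S = 1) = (1/2)^15 = 1/32768. By linearity of expectation, E[# K_6] = C(162, 6) · (1/2)^15 = 22860316584 / 32768 = 2857539573/4096 ≈ 697641.497314.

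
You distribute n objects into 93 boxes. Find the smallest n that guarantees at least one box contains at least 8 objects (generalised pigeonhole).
n = (8 − 1)·93 + 1 = 652

By the generalised pigeonhole principle, to guarantee some box contains ≥ r objects we need more than (r − 1) · k objects total. Threshold: n = (r − 1) · k + 1. With r = 8 and k = 93: n = 7 · 93 + 1 = 651 + 1 = 652. For n = 651 = 7 · 93, we can put exactly 7 objects in every box, avoiding 8 in any single one — so 652 is tight.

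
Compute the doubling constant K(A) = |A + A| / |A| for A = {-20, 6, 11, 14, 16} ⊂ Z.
K = |A + A| / |A| = 14/5

Enumerate A + A = {a + b : a, b ∈ A}. With |A| = 5, there are |A|^2 = 25 ordered sum pairs; collecting distinct values, A + A = {-40, -14, -9, -6, -4, 12, 17, 20, 22, 25, 27, 28, 30, 32}, so |A + A| = 14. Thus K = 14/5. For comparison, the minimum possible |A + A| over all 5-element sets is 2·5 − 1 = 9 (so min K = 9/5), attained only by arithmetic progressions.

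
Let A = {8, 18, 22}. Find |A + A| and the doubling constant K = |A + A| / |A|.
K = |A + A| / |A| = 6/3 = 2

Enumerate A + A = {a + b : a, b ∈ A}. With |A| = 3, there are |A|^2 = 9 ordered sum pairs; collecting distinct values, A + A = {16, 26, 30, 36, 40, 44}, so |A + A| = 6. Thus K = 6/3 = 2. For comparison, the minimum possible |A + A| over all 3-element sets is 2·3 − 1 = 5 (so min K = 5/3), attained only by arithmetic progressions.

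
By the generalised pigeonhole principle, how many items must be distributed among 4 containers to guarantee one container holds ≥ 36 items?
n = (36 − 1)·4 + 1 = 141

By the generalised pigeonhole principle, to guarantee some box contains ≥ r objects we need more than (r − 1) · k objects total. Threshold: n = (r − 1) · k + 1. With r = 36 and k = 4: n = 35 · 4 + 1 = 140 + 1 = 141. For n = 140 = 35 · 4, we can put exactly 35 objects in every box, avoiding 36 in any single one — so 141 is tight.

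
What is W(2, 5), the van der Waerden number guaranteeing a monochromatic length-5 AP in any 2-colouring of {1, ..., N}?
W(2, 5) = 178

This is a classical value, W(2, 5) = 178, established by combining an explicit 2-colouring of {1, ..., 177} with no monochromatic 5-AP (giving the lower bound W(2, 5) > 177) and a finite case analysis / exhaustive computer search showing every 2-colouring of {1, ..., 178} has such an AP.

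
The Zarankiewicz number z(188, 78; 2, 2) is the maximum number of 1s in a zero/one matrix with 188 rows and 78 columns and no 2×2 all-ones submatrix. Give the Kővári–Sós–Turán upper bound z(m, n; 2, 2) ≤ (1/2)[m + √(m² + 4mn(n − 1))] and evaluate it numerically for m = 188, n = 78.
z(188, 78; 2, 2) ≤ (1/2)[188 + √(188² + 4·188·78·77)] = (1/2)[188 + √4551856] = 1160.754

Kővári–Sós–Turán: let r_1, ..., r_188 be the row sums and z = Σ r_i the total number of 1s. Each pair of columns can share at most one row with both entries 1 (else a 2×2 all-ones block appears), so Σ_i C(r_i, 2) ≤ C(78, 2) = 3003. By convexity Σ_i C(r_i, 2) ≥ 188·C(z/188, 2) = z(z − 188)/(2·188), giving z² − 188z − 188·78·77 ≤ 0 and hence z ≤ (1/2)[188 + √(35344 + 4·1129128)] = (1/2)[188 + √4551856] ≈ (1/2)(188 + 2133.5079) = 1160.754.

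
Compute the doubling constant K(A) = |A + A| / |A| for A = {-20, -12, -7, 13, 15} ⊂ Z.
K = |A + A| / |A| = 15/5 = 3

Enumerate A + A = {a + b : a, b ∈ A}. With |A| = 5, there are |A|^2 = 25 ordered sum pairs; collecting distinct values, A + A = {-40, -32, -27, -24, -19, -14, -7, -5, 1, 3, 6, 8, 26, 28, 30}, so |A + A| = 15. Thus K = 15/5 = 3. For comparison, the minimum possible |A + A| over all 5-element sets is 2·5 − 1 = 9 (so min K = 9/5), attained only by arithmetic progressions.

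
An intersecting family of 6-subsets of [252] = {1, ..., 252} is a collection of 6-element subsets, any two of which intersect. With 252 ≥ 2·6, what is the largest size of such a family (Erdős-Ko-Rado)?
max |F| = C(251, 5) = 7975914050

Erdős-Ko-Rado (1961): when n ≥ 2k, max |F| = C(n−1, k−1). The bound is attained by the star {A : i ∈ A} for any fixed i ∈ [n]. Here C(252−1, 6−1) = C(251, 5) = 7975914050.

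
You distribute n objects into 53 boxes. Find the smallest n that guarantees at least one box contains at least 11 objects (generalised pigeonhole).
n = (11 − 1)·53 + 1 = 531

By the generalised pigeonhole principle, to guarantee some box contains ≥ r objects we need more than (r − 1) · k objects total. Threshold: n = (r − 1) · k + 1. With r = 11 and k = 53: n = 10 · 53 + 1 = 530 + 1 = 531. For n = 530 = 10 · 53, we can put exactly 10 objects in every box, avoiding 11 in any single one — so 531 is tight.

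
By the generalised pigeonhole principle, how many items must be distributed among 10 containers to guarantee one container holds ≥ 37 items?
n = (37 − 1)·10 + 1 = 361

By the generalised pigeonhole principle, to guarantee some box contains ≥ r objects we need more than (r − 1) · k objects total. Threshold: n = (r − 1) · k + 1. With r = 37 and k = 10: n = 36 · 10 + 1 = 360 + 1 = 361. For n = 360 = 36 · 10, we can put exactly 36 objects in every box, avoiding 37 in any single one — so 361 is tight.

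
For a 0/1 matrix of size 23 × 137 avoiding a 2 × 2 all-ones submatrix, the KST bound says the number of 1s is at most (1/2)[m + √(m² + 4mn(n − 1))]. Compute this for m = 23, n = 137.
z(23, 137; 2, 2) ≤ (1/2)[23 + √(23² + 4·23·137·136)] = (1/2)[23 + √1714673] = 666.2276

Kővári–Sós–Turán: let r_1, ..., r_23 be the row sums and z = Σ r_i the total number of 1s. Each pair of columns can share at most one row with both entries 1 (else a 2×2 all-ones block appears), so Σ_i C(r_i, 2) ≤ C(137, 2) = 9316. By convexity Σ_i C(r_i, 2) ≥ 23·C(z/23, 2) = z(z − 23)/(2·23), giving z² − 23z − 23·137·136 ≤ 0 and hence z ≤ (1/2)[23 + √(529 + 4·428536)] = (1/2)[23 + √1714673] ≈ (1/2)(23 + 1309.4552) = 666.2276.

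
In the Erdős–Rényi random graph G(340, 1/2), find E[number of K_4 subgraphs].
E[# K_4] = C(340, 4) · (1/2)^C(4, 2) = 547033565 / 2^6 = 8547399.453125

For each 4-subset S of vertices (there are C(340, 4) = 547033565 such S), let X_S = 1 if S induces a K_4 (all C(4, 2) = 6 edges present). Then P(X_S = 1) = (1/2)^6 = 1/64. By linearity of expectation, E[# K_4] = C(340, 4) · (1/2)^6 = 547033565 / 64 = 8547399.453125.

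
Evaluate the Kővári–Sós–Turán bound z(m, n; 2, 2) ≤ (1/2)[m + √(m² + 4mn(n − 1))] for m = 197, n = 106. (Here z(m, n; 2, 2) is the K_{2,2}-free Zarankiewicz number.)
z(197, 106; 2, 2) ≤ (1/2)[197 + √(197² + 4·197·106·105)] = (1/2)[197 + √8809249] = 1582.519

Kővári–Sós–Turán: let r_1, ..., r_197 be the row sums and z = Σ r_i the total number of 1s. Each pair of columns can share at most one row with both entries 1 (else a 2×2 all-ones block appears), so Σ_i C(r_i, 2) ≤ C(106, 2) = 5565. By convexity Σ_i C(r_i, 2) ≥ 197·C(z/197, 2) = z(z − 197)/(2·197), giving z² − 197z − 197·106·105 ≤ 0 and hence z ≤ (1/2)[197 + √(38809 + 4·2192610)] = (1/2)[197 + √8809249] ≈ (1/2)(197 + 2968.0379) = 1582.519.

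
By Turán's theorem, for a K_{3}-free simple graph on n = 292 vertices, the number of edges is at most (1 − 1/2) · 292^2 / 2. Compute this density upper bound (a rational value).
Turán density bound = (1/2) · 292^2/2 = 21316

Turán's theorem: ex(n, K_{r+1}) is achieved by the complete r-partite Turán graph T(n, r) with parts as balanced as possible, and is at most (1 − 1/r) · n^2/2. For r = 2, n = 292: the density bound is (1/2) · 85264/2 = 21316. Since 2 ∣ 292, the Turán graph T(292, 2) has parts of equal size 146, and its edge count e(T(292, 2)) = 21316 attains the density bound exactly.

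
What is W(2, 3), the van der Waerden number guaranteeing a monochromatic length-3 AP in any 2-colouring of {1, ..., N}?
W(2, 3) = 9

Lower bound: the 2-colouring RRBBRRBB of {1, ..., 8} (R at positions {1, 2, 5, 6}, B at {3, 4, 7, 8}) contains no monochromatic 3-term AP, so W(2, 3) > 8. Upper bound: a case analysis on any 2-colouring of {1, ..., 9} forces such an AP. Hence W(2, 3) = 9.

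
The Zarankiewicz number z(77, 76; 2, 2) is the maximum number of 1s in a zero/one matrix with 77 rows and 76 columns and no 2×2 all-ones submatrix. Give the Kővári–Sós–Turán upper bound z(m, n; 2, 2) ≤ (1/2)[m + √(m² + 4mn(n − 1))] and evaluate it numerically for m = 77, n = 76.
z(77, 76; 2, 2) ≤ (1/2)[77 + √(77² + 4·77·76·75)] = (1/2)[77 + √1761529] = 702.113

Kővári–Sós–Turán: let r_1, ..., r_77 be the row sums and z = Σ r_i the total number of 1s. Each pair of columns can share at most one row with both entries 1 (else a 2×2 all-ones block appears), so Σ_i C(r_i, 2) ≤ C(76, 2) = 2850. By convexity Σ_i C(r_i, 2) ≥ 77·C(z/77, 2) = z(z − 77)/(2·77), giving z² − 77z − 77·76·75 ≤ 0 and hence z ≤ (1/2)[77 + √(5929 + 4·438900)] = (1/2)[77 + √1761529] ≈ (1/2)(77 + 1327.2261) = 702.113.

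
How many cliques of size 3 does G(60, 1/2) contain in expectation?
E[# K_3] = C(60, 3) · (1/2)^C(3, 2) = 34220 / 2^3 = 8555/2 = 4277.5

For each 3-subset S of vertices (there are C(60, 3) = 34220 such S), let X_S = 1 if S induces a K_3 (all C(3, 2) = 3 edges present). Then P(X_S = 1) = (1/2)^3 = 1/8. By linearity of expectation, E[# K_3] = C(60, 3) · (1/2)^3 = 34220 / 8 = 8555/2 = 4277.5.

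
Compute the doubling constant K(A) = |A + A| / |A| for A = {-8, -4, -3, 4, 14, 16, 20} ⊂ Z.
K = |A + A| / |A| = 26/7

Enumerate A + A = {a + b : a, b ∈ A}. With |A| = 7, there are |A|^2 = 49 ordered sum pairs; collecting distinct values, A + A = {-16, -12, -11, -8, -7, -6, -4, 0, 1, 6, 8, 10, 11, 12, 13, 16, 17, 18, 20, 24, 28, 30, 32, 34, 36, 40}, so |A + A| = 26. Thus K = 26/7. For comparison, the minimum possible |A + A| over all 7-element sets is 2·7 − 1 = 13 (so min K = 13/7), attained only by arithmetic progressions.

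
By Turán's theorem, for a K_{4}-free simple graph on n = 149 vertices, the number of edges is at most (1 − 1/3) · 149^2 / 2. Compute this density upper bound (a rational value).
Turán density bound = (2/3) · 149^2/2 = 22201/3 ≈ 7400.3333

Turán's theorem: ex(n, K_{r+1}) is achieved by the complete r-partite Turán graph T(n, r) with parts as balanced as possible, and is at most (1 − 1/r) · n^2/2. For r = 3, n = 149: the density bound is (2/3) · 22201/2 = 22201/3 ≈ 7400.3333. The integer-valued extremum is e(T(149, 3)) = 7400, which is strictly less than the density bound 22201/3 since 3 ∤ 149 (the parts of T(149, 3) cannot all be equal).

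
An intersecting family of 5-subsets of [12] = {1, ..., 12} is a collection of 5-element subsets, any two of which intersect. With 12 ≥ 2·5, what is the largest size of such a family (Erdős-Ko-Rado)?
max |F| = C(11, 4) = 330

Erdős-Ko-Rado (1961): when n ≥ 2k, max |F| = C(n−1, k−1). The bound is attained by the star {A : i ∈ A} for any fixed i ∈ [n]. Here C(12−1, 5−1) = C(11, 4) = 330.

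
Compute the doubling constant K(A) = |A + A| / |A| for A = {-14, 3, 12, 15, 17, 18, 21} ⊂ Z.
K = |A + A| / |A| = 24/7

Enumerate A + A = {a + b : a, b ∈ A}. With |A| = 7, there are |A|^2 = 49 ordered sum pairs; collecting distinct values, A + A = {-28, -11, -2, 1, 3, 4, 6, 7, 15, 18, 20, 21, 24, 27, 29, 30, 32, 33, 34, 35, 36, 38, 39, 42}, so |A + A| = 24. Thus K = 24/7. For comparison, the minimum possible |A + A| over all 7-element sets is 2·7 − 1 = 13 (so min K = 13/7), attained only by arithmetic progressions.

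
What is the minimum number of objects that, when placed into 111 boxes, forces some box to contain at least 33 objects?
n = (33 − 1)·111 + 1 = 3553

By the generalised pigeonhole principle, to guarantee some box contains ≥ r objects we need more than (r − 1) · k objects total. Threshold: n = (r − 1) · k + 1. With r = 33 and k = 111: n = 32 · 111 + 1 = 3552 + 1 = 3553. For n = 3552 = 32 · 111, we can put exactly 32 objects in every box, avoiding 33 in any single one — so 3553 is tight.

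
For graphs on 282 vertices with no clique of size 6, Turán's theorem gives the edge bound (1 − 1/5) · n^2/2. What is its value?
Turán density bound = (4/5) · 282^2/2 = 159048/5 ≈ 31809.6

Turán's theorem: ex(n, K_{r+1}) is achieved by the complete r-partite Turán graph T(n, r) with parts as balanced as possible, and is at most (1 − 1/r) · n^2/2. For r = 5, n = 282: the density bound is (4/5) · 79524/2 = 159048/5 ≈ 31809.6. The integer-valued extremum is e(T(282, 5)) = 31809, which is strictly less than the density bound 159048/5 since 5 ∤ 282 (the parts of T(282, 5) cannot all be equal).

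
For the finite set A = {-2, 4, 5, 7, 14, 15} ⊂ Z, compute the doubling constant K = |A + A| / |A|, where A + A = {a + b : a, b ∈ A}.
K = |A + A| / |A| = 19/6

Enumerate A + A = {a + b : a, b ∈ A}. With |A| = 6, there are |A|^2 = 36 ordered sum pairs; collecting distinct values, A + A = {-4, 2, 3, 5, 8, 9, 10, 11, 12, 13, 14, 18, 19, 20, 21, 22, 28, 29, 30}, so |A + A| = 19. Thus K = 19/6. For comparison, the minimum possible |A + A| over all 6-element sets is 2·6 − 1 = 11 (so min K = 11/6), attained only by arithmetic progressions.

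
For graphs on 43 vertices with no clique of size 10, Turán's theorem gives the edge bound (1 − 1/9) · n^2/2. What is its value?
Turán density bound = (8/9) · 43^2/2 = 7396/9 ≈ 821.7778

Turán's theorem: ex(n, K_{r+1}) is achieved by the complete r-partite Turán graph T(n, r) with parts as balanced as possible, and is at most (1 − 1/r) · n^2/2. For r = 9, n = 43: the density bound is (8/9) · 1849/2 = 7396/9 ≈ 821.7778. The integer-valued extremum is e(T(43, 9)) = 821, which is strictly less than the density bound 7396/9 since 9 ∤ 43 (the parts of T(43, 9) cannot all be equal).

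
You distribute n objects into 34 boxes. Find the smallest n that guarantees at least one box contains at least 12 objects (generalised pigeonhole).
n = (12 − 1)·34 + 1 = 375

By the generalised pigeonhole principle, to guarantee some box contains ≥ r objects we need more than (r − 1) · k objects total. Threshold: n = (r − 1) · k + 1. With r = 12 and k = 34: n = 11 · 34 + 1 = 374 + 1 = 375. For n = 374 = 11 · 34, we can put exactly 11 objects in every box, avoiding 12 in any single one — so 375 is tight.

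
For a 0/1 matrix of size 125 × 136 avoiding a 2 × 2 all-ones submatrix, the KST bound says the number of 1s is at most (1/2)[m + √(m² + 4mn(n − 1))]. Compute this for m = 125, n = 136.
z(125, 136; 2, 2) ≤ (1/2)[125 + √(125² + 4·125·136·135)] = (1/2)[125 + √9195625] = 1578.7144

Kővári–Sós–Turán: let r_1, ..., r_125 be the row sums and z = Σ r_i the total number of 1s. Each pair of columns can share at most one row with both entries 1 (else a 2×2 all-ones block appears), so Σ_i C(r_i, 2) ≤ C(136, 2) = 9180. By convexity Σ_i C(r_i, 2) ≥ 125·C(z/125, 2) = z(z − 125)/(2·125), giving z² − 125z − 125·136·135 ≤ 0 and hence z ≤ (1/2)[125 + √(15625 + 4·2295000)] = (1/2)[125 + √9195625] ≈ (1/2)(125 + 3032.4289) = 1578.7144.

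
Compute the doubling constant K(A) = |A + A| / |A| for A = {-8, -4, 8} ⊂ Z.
K = |A + A| / |A| = 6/3 = 2

Enumerate A + A = {a + b : a, b ∈ A}. With |A| = 3, there are |A|^2 = 9 ordered sum pairs; collecting distinct values, A + A = {-16, -12, -8, 0, 4, 16}, so |A + A| = 6. Thus K = 6/3 = 2. For comparison, the minimum possible |A + A| over all 3-element sets is 2·3 − 1 = 5 (so min K = 5/3), attained only by arithmetic progressions.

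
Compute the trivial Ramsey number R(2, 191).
R(2, 191) = 191

R(2, k) = k for all k ≥ 2: in a 2-colouring of K_k, either some edge is red (a red K_2) or all edges are blue (a blue K_k). And K_{190} coloured all-blue has no blue K_191, so R(2, 191) > 190. Hence R(2, 191) = 191.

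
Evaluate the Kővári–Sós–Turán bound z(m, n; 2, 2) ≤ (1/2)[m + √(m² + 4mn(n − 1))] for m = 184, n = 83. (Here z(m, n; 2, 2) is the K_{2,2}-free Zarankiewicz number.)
z(184, 83; 2, 2) ≤ (1/2)[184 + √(184² + 4·184·83·82)] = (1/2)[184 + √5043072] = 1214.8393

Kővári–Sós–Turán: let r_1, ..., r_184 be the row sums and z = Σ r_i the total number of 1s. Each pair of columns can share at most one row with both entries 1 (else a 2×2 all-ones block appears), so Σ_i C(r_i, 2) ≤ C(83, 2) = 3403. By convexity Σ_i C(r_i, 2) ≥ 184·C(z/184, 2) = z(z − 184)/(2·184), giving z² − 184z − 184·83·82 ≤ 0 and hence z ≤ (1/2)[184 + √(33856 + 4·1252304)] = (1/2)[184 + √5043072] ≈ (1/2)(184 + 2245.6785) = 1214.8393.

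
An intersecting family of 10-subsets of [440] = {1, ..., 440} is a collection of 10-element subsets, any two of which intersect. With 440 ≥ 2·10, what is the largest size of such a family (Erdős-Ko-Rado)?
max |F| = C(439, 9) = 1536637487366218962

The Erdős-Ko-Rado theorem states: for n ≥ 2k, an intersecting family of k-subsets of an n-element set has size at most C(n − 1, k − 1), with equality for 'star' families {A ⊆ [n] : |A| = k, i ∈ A} (fix an element i). For n = 440, k = 10: C(439, 9) = 1536637487366218962.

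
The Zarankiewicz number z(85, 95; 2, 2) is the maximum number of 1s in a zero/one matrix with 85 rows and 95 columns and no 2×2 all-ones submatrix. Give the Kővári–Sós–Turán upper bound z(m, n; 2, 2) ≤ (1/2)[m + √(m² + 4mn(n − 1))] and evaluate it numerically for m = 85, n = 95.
z(85, 95; 2, 2) ≤ (1/2)[85 + √(85² + 4·85·95·94)] = (1/2)[85 + √3043425] = 914.7707

Kővári–Sós–Turán: let r_1, ..., r_85 be the row sums and z = Σ r_i the total number of 1s. Each pair of columns can share at most one row with both entries 1 (else a 2×2 all-ones block appears), so Σ_i C(r_i, 2) ≤ C(95, 2) = 4465. By convexity Σ_i C(r_i, 2) ≥ 85·C(z/85, 2) = z(z − 85)/(2·85), giving z² − 85z − 85·95·94 ≤ 0 and hence z ≤ (1/2)[85 + √(7225 + 4·759050)] = (1/2)[85 + √3043425] ≈ (1/2)(85 + 1744.5415) = 914.7707.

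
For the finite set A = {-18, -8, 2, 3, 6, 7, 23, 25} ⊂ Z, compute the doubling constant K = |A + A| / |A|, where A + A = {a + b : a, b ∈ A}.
K = |A + A| / |A| = 33/8

Enumerate A + A = {a + b : a, b ∈ A}. With |A| = 8, there are |A|^2 = 64 ordered sum pairs; collecting distinct values, A + A = {-36, -26, -16, -15, -12, -11, -6, -5, -2, -1, 4, 5, 6, 7, 8, 9, 10, 12, 13, 14, 15, 17, 25, 26, 27, 28, 29, 30, 31, 32, 46, 48, 50}, so |A + A| = 33. Thus K = 33/8. For comparison, the minimum possible |A + A| over all 8-element sets is 2·8 − 1 = 15 (so min K = 15/8), attained only by arithmetic progressions.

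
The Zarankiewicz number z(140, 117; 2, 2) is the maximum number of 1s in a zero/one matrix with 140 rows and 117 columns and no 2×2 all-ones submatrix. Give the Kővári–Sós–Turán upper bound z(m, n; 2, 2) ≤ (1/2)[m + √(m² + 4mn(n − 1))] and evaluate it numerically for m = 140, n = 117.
z(140, 117; 2, 2) ≤ (1/2)[140 + √(140² + 4·140·117·116)] = (1/2)[140 + √7619920] = 1450.2101

Kővári–Sós–Turán: let r_1, ..., r_140 be the row sums and z = Σ r_i the total number of 1s. Each pair of columns can share at most one row with both entries 1 (else a 2×2 all-ones block appears), so Σ_i C(r_i, 2) ≤ C(117, 2) = 6786. By convexity Σ_i C(r_i, 2) ≥ 140·C(z/140, 2) = z(z − 140)/(2·140), giving z² − 140z − 140·117·116 ≤ 0 and hence z ≤ (1/2)[140 + √(19600 + 4·1900080)] = (1/2)[140 + √7619920] ≈ (1/2)(140 + 2760.4203) = 1450.2101.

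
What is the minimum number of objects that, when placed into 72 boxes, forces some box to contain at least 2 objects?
n = (2 − 1)·72 + 1 = 73

By the generalised pigeonhole principle, to guarantee some box contains ≥ r objects we need more than (r − 1) · k objects total. Threshold: n = (r − 1) · k + 1. With r = 2 and k = 72: n = 1 · 72 + 1 = 72 + 1 = 73. For n = 72 = 1 · 72, we can put exactly 1 objects in every box, avoiding 2 in any single one — so 73 is tight.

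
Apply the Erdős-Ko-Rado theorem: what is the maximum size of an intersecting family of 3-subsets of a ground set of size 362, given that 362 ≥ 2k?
max |F| = C(361, 2) = 64980

Erdős-Ko-Rado (1961): when n ≥ 2k, max |F| = C(n−1, k−1). The bound is attained by the star {A : i ∈ A} for any fixed i ∈ [n]. Here C(362−1, 3−1) = C(361, 2) = 64980.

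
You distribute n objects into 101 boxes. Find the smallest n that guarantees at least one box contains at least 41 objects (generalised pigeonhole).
n = (41 − 1)·101 + 1 = 4041

By the generalised pigeonhole principle, to guarantee some box contains ≥ r objects we need more than (r − 1) · k objects total. Threshold: n = (r − 1) · k + 1. With r = 41 and k = 101: n = 40 · 101 + 1 = 4040 + 1 = 4041. For n = 4040 = 40 · 101, we can put exactly 40 objects in every box, avoiding 41 in any single one — so 4041 is tight.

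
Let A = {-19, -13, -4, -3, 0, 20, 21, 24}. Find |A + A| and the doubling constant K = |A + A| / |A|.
K = |A + A| / |A| = 33/8

Enumerate A + A = {a + b : a, b ∈ A}. With |A| = 8, there are |A|^2 = 64 ordered sum pairs; collecting distinct values, A + A = {-38, -32, -26, -23, -22, -19, -17, -16, -13, -8, -7, -6, -4, -3, 0, 1, 2, 5, 7, 8, 11, 16, 17, 18, 20, 21, 24, 40, 41, 42, 44, 45, 48}, so |A + A| = 33. Thus K = 33/8. For comparison, the minimum possible |A + A| over all 8-element sets is 2·8 − 1 = 15 (so min K = 15/8), attained only by arithmetic progressions.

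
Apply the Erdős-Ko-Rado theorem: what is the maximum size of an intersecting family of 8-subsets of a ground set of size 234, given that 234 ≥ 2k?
max |F| = C(233, 7) = 6753818290868

The Erdős-Ko-Rado theorem states: for n ≥ 2k, an intersecting family of k-subsets of an n-element set has size at most C(n − 1, k − 1), with equality for 'star' families {A ⊆ [n] : |A| = k, i ∈ A} (fix an element i). For n = 234, k = 8: C(233, 7) = 6753818290868.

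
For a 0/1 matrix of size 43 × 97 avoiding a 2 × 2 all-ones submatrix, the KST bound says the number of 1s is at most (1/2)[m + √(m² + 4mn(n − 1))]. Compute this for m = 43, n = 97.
z(43, 97; 2, 2) ≤ (1/2)[43 + √(43² + 4·43·97·96)] = (1/2)[43 + √1603513] = 654.6495

Kővári–Sós–Turán: let r_1, ..., r_43 be the row sums and z = Σ r_i the total number of 1s. Each pair of columns can share at most one row with both entries 1 (else a 2×2 all-ones block appears), so Σ_i C(r_i, 2) ≤ C(97, 2) = 4656. By convexity Σ_i C(r_i, 2) ≥ 43·C(z/43, 2) = z(z − 43)/(2·43), giving z² − 43z − 43·97·96 ≤ 0 and hence z ≤ (1/2)[43 + √(1849 + 4·400416)] = (1/2)[43 + √1603513] ≈ (1/2)(43 + 1266.2989) = 654.6495.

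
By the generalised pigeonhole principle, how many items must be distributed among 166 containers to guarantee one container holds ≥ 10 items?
n = (10 − 1)·166 + 1 = 1495

By the generalised pigeonhole principle, to guarantee some box contains ≥ r objects we need more than (r − 1) · k objects total. Threshold: n = (r − 1) · k + 1. With r = 10 and k = 166: n = 9 · 166 + 1 = 1494 + 1 = 1495. For n = 1494 = 9 · 166, we can put exactly 9 objects in every box, avoiding 10 in any single one — so 1495 is tight.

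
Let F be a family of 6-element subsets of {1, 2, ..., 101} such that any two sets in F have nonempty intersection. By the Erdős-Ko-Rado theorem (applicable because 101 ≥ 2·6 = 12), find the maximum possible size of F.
max |F| = C(100, 5) = 75287520

The Erdős-Ko-Rado theorem states: for n ≥ 2k, an intersecting family of k-subsets of an n-element set has size at most C(n − 1, k − 1), with equality for 'star' families {A ⊆ [n] : |A| = k, i ∈ A} (fix an element i). For n = 101, k = 6: C(100, 5) = 75287520.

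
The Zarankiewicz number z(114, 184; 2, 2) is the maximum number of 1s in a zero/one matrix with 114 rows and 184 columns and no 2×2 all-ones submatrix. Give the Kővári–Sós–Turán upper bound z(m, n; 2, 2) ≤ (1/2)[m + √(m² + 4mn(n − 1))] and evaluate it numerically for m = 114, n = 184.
z(114, 184; 2, 2) ≤ (1/2)[114 + √(114² + 4·114·184·183)] = (1/2)[114 + √15367428] = 2017.0656

Kővári–Sós–Turán: let r_1, ..., r_114 be the row sums and z = Σ r_i the total number of 1s. Each pair of columns can share at most one row with both entries 1 (else a 2×2 all-ones block appears), so Σ_i C(r_i, 2) ≤ C(184, 2) = 16836. By convexity Σ_i C(r_i, 2) ≥ 114·C(z/114, 2) = z(z − 114)/(2·114), giving z² − 114z − 114·184·183 ≤ 0 and hence z ≤ (1/2)[114 + √(12996 + 4·3838608)] = (1/2)[114 + √15367428] ≈ (1/2)(114 + 3920.1311) = 2017.0656.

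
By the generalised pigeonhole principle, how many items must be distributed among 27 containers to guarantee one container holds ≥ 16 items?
n = (16 − 1)·27 + 1 = 406

By the generalised pigeonhole principle, to guarantee some box contains ≥ r objects we need more than (r − 1) · k objects total. Threshold: n = (r − 1) · k + 1. With r = 16 and k = 27: n = 15 · 27 + 1 = 405 + 1 = 406. For n = 405 = 15 · 27, we can put exactly 15 objects in every box, avoiding 16 in any single one — so 406 is tight.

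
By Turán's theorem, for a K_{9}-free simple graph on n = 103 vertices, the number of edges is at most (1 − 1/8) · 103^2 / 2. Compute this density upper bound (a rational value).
Turán density bound = (7/8) · 103^2/2 = 74263/16 ≈ 4641.4375

Turán's theorem: ex(n, K_{r+1}) is achieved by the complete r-partite Turán graph T(n, r) with parts as balanced as possible, and is at most (1 − 1/r) · n^2/2. For r = 8, n = 103: the density bound is (7/8) · 10609/2 = 74263/16 ≈ 4641.4375. The integer-valued extremum is e(T(103, 8)) = 4641, which is strictly less than the density bound 74263/16 since 8 ∤ 103 (the parts of T(103, 8) cannot all be equal).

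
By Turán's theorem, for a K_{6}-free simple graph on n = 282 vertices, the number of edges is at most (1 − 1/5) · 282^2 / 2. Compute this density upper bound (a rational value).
Turán density bound = (4/5) · 282^2/2 = 159048/5 ≈ 31809.6

Turán's theorem: ex(n, K_{r+1}) is achieved by the complete r-partite Turán graph T(n, r) with parts as balanced as possible, and is at most (1 − 1/r) · n^2/2. For r = 5, n = 282: the density bound is (4/5) · 79524/2 = 159048/5 ≈ 31809.6. The integer-valued extremum is e(T(282, 5)) = 31809, which is strictly less than the density bound 159048/5 since 5 ∤ 282 (the parts of T(282, 5) cannot all be equal).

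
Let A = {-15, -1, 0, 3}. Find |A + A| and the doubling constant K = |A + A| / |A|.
K = |A + A| / |A| = 10/4 = 5/2

Enumerate A + A = {a + b : a, b ∈ A}. With |A| = 4, there are |A|^2 = 16 ordered sum pairs; collecting distinct values, A + A = {-30, -16, -15, -12, -2, -1, 0, 2, 3, 6}, so |A + A| = 10. Thus K = 10/4 = 5/2. For comparison, the minimum possible |A + A| over all 4-element sets is 2·4 − 1 = 7 (so min K = 7/4), attained only by arithmetic progressions.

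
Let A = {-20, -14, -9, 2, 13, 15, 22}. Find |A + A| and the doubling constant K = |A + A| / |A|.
K = |A + A| / |A| = 25/7

Enumerate A + A = {a + b : a, b ∈ A}. With |A| = 7, there are |A|^2 = 49 ordered sum pairs; collecting distinct values, A + A = {-40, -34, -29, -28, -23, -18, -12, -7, -5, -1, 1, 2, 4, 6, 8, 13, 15, 17, 24, 26, 28, 30, 35, 37, 44}, so |A + A| = 25. Thus K = 25/7. For comparison, the minimum possible |A + A| over all 7-element sets is 2·7 − 1 = 13 (so min K = 13/7), attained only by arithmetic progressions.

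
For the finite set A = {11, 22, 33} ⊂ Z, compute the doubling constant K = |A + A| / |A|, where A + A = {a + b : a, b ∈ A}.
K = |A + A| / |A| = 5/3

Enumerate A + A = {a + b : a, b ∈ A}. With |A| = 3, there are |A|^2 = 9 ordered sum pairs; collecting distinct values, A + A = {22, 33, 44, 55, 66}, so |A + A| = 5. Thus K = 5/3. Here |A + A| = 2|A| − 1 = 5, the minimum possible — so K = 5/3 is minimal, which holds iff A is an arithmetic progression.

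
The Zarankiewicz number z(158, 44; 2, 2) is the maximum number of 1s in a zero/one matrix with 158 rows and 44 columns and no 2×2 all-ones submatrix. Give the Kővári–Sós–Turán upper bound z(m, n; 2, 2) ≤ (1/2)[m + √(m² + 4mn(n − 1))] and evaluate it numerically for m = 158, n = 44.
z(158, 44; 2, 2) ≤ (1/2)[158 + √(158² + 4·158·44·43)] = (1/2)[158 + √1220708] = 631.4283

Kővári–Sós–Turán: let r_1, ..., r_158 be the row sums and z = Σ r_i the total number of 1s. Each pair of columns can share at most one row with both entries 1 (else a 2×2 all-ones block appears), so Σ_i C(r_i, 2) ≤ C(44, 2) = 946. By convexity Σ_i C(r_i, 2) ≥ 158·C(z/158, 2) = z(z − 158)/(2·158), giving z² − 158z − 158·44·43 ≤ 0 and hence z ≤ (1/2)[158 + √(24964 + 4·298936)] = (1/2)[158 + √1220708] ≈ (1/2)(158 + 1104.8566) = 631.4283.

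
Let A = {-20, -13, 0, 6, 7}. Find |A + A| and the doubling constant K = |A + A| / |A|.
K = |A + A| / |A| = 14/5

Enumerate A + A = {a + b : a, b ∈ A}. With |A| = 5, there are |A|^2 = 25 ordered sum pairs; collecting distinct values, A + A = {-40, -33, -26, -20, -14, -13, -7, -6, 0, 6, 7, 12, 13, 14}, so |A + A| = 14. Thus K = 14/5. For comparison, the minimum possible |A + A| over all 5-element sets is 2·5 − 1 = 9 (so min K = 9/5), attained only by arithmetic progressions.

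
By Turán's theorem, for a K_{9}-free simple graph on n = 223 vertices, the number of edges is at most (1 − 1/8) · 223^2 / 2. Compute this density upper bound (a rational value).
Turán density bound = (7/8) · 223^2/2 = 348103/16 ≈ 21756.4375

Turán's theorem: ex(n, K_{r+1}) is achieved by the complete r-partite Turán graph T(n, r) with parts as balanced as possible, and is at most (1 − 1/r) · n^2/2. For r = 8, n = 223: the density bound is (7/8) · 49729/2 = 348103/16 ≈ 21756.4375. The integer-valued extremum is e(T(223, 8)) = 21756, which is strictly less than the density bound 348103/16 since 8 ∤ 223 (the parts of T(223, 8) cannot all be equal).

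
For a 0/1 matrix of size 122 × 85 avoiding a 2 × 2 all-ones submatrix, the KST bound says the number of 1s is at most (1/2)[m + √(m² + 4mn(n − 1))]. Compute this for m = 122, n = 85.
z(122, 85; 2, 2) ≤ (1/2)[122 + √(122² + 4·122·85·84)] = (1/2)[122 + √3499204] = 996.308

Kővári–Sós–Turán: let r_1, ..., r_122 be the row sums and z = Σ r_i the total number of 1s. Each pair of columns can share at most one row with both entries 1 (else a 2×2 all-ones block appears), so Σ_i C(r_i, 2) ≤ C(85, 2) = 3570. By convexity Σ_i C(r_i, 2) ≥ 122·C(z/122, 2) = z(z − 122)/(2·122), giving z² − 122z − 122·85·84 ≤ 0 and hence z ≤ (1/2)[122 + √(14884 + 4·871080)] = (1/2)[122 + √3499204] ≈ (1/2)(122 + 1870.6159) = 996.308.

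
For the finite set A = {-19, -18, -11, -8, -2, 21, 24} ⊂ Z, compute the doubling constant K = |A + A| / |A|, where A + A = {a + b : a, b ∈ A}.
K = |A + A| / |A| = 27/7

Enumerate A + A = {a + b : a, b ∈ A}. With |A| = 7, there are |A|^2 = 49 ordered sum pairs; collecting distinct values, A + A = {-38, -37, -36, -30, -29, -27, -26, -22, -21, -20, -19, -16, -13, -10, -4, 2, 3, 5, 6, 10, 13, 16, 19, 22, 42, 45, 48}, so |A + A| = 27. Thus K = 27/7. For comparison, the minimum possible |A + A| over all 7-element sets is 2·7 − 1 = 13 (so min K = 13/7), attained only by arithmetic progressions.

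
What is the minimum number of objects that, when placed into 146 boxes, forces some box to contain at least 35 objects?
n = (35 − 1)·146 + 1 = 4965

By the generalised pigeonhole principle, to guarantee some box contains ≥ r objects we need more than (r − 1) · k objects total. Threshold: n = (r − 1) · k + 1. With r = 35 and k = 146: n = 34 · 146 + 1 = 4964 + 1 = 4965. For n = 4964 = 34 · 146, we can put exactly 34 objects in every box, avoiding 35 in any single one — so 4965 is tight.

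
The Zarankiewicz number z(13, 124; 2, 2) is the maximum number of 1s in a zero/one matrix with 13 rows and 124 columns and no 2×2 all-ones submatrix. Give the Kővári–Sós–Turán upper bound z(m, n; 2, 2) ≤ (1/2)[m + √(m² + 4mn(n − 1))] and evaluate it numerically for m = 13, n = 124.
z(13, 124; 2, 2) ≤ (1/2)[13 + √(13² + 4·13·124·123)] = (1/2)[13 + √793273] = 451.8294

Kővári–Sós–Turán: let r_1, ..., r_13 be the row sums and z = Σ r_i the total number of 1s. Each pair of columns can share at most one row with both entries 1 (else a 2×2 all-ones block appears), so Σ_i C(r_i, 2) ≤ C(124, 2) = 7626. By convexity Σ_i C(r_i, 2) ≥ 13·C(z/13, 2) = z(z − 13)/(2·13), giving z² − 13z − 13·124·123 ≤ 0 and hence z ≤ (1/2)[13 + √(169 + 4·198276)] = (1/2)[13 + √793273] ≈ (1/2)(13 + 890.6587) = 451.8294.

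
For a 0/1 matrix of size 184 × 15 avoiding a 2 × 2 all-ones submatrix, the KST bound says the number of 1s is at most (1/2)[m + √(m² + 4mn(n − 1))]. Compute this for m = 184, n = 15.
z(184, 15; 2, 2) ≤ (1/2)[184 + √(184² + 4·184·15·14)] = (1/2)[184 + √188416] = 309.0346

Kővári–Sós–Turán: let r_1, ..., r_184 be the row sums and z = Σ r_i the total number of 1s. Each pair of columns can share at most one row with both entries 1 (else a 2×2 all-ones block appears), so Σ_i C(r_i, 2) ≤ C(15, 2) = 105. By convexity Σ_i C(r_i, 2) ≥ 184·C(z/184, 2) = z(z − 184)/(2·184), giving z² − 184z − 184·15·14 ≤ 0 and hence z ≤ (1/2)[184 + √(33856 + 4·38640)] = (1/2)[184 + √188416] ≈ (1/2)(184 + 434.0691) = 309.0346.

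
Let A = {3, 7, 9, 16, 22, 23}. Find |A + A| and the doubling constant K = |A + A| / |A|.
K = |A + A| / |A| = 19/6

Enumerate A + A = {a + b : a, b ∈ A}. With |A| = 6, there are |A|^2 = 36 ordered sum pairs; collecting distinct values, A + A = {6, 10, 12, 14, 16, 18, 19, 23, 25, 26, 29, 30, 31, 32, 38, 39, 44, 45, 46}, so |A + A| = 19. Thus K = 19/6. For comparison, the minimum possible |A + A| over all 6-element sets is 2·6 − 1 = 11 (so min K = 11/6), attained only by arithmetic progressions.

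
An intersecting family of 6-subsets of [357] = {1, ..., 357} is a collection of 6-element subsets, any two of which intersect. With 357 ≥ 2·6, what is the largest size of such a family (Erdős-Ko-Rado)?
max |F| = C(356, 5) = 46325246176

Erdős-Ko-Rado (1961): when n ≥ 2k, max |F| = C(n−1, k−1). The bound is attained by the star {A : i ∈ A} for any fixed i ∈ [n]. Here C(357−1, 6−1) = C(356, 5) = 46325246176.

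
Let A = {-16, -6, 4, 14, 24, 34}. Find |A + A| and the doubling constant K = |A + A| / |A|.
K = |A + A| / |A| = 11/6

Enumerate A + A = {a + b : a, b ∈ A}. With |A| = 6, there are |A|^2 = 36 ordered sum pairs; collecting distinct values, A + A = {-32, -22, -12, -2, 8, 18, 28, 38, 48, 58, 68}, so |A + A| = 11. Thus K = 11/6. Here |A + A| = 2|A| − 1 = 11, the minimum possible — so K = 11/6 is minimal, which holds iff A is an arithmetic progression.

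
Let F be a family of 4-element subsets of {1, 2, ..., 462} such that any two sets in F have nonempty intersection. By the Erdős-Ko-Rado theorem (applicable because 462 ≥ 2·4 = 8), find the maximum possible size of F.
max |F| = C(461, 3) = 16222590

The Erdős-Ko-Rado theorem states: for n ≥ 2k, an intersecting family of k-subsets of an n-element set has size at most C(n − 1, k − 1), with equality for 'star' families {A ⊆ [n] : |A| = k, i ∈ A} (fix an element i). For n = 462, k = 4: C(461, 3) = 16222590.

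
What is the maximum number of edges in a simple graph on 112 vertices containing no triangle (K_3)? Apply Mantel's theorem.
ex(112, K_3) = ⌊112^2/4⌋ = 3136

Mantel (1907): a triangle-free graph on n vertices has at most ⌊n^2/4⌋ edges, with equality for the complete bipartite graph K_{⌊n/2⌋, ⌈n/2⌉}. For n = 112: ⌊112^2/4⌋ = ⌊12544/4⌋ = 3136. The extremal graph is K_{56, 56}, which has 56·56 = 3136 edges.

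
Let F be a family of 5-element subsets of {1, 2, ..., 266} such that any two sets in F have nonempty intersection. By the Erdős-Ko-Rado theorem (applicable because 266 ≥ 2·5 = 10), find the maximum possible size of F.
max |F| = C(265, 4) = 200860990

The Erdős-Ko-Rado theorem states: for n ≥ 2k, an intersecting family of k-subsets of an n-element set has size at most C(n − 1, k − 1), with equality for 'star' families {A ⊆ [n] : |A| = k, i ∈ A} (fix an element i). For n = 266, k = 5: C(265, 4) = 200860990.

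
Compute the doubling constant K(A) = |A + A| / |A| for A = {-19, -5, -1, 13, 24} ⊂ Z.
K = |A + A| / |A| = 14/5

Enumerate A + A = {a + b : a, b ∈ A}. With |A| = 5, there are |A|^2 = 25 ordered sum pairs; collecting distinct values, A + A = {-38, -24, -20, -10, -6, -2, 5, 8, 12, 19, 23, 26, 37, 48}, so |A + A| = 14. Thus K = 14/5. For comparison, the minimum possible |A + A| over all 5-element sets is 2·5 − 1 = 9 (so min K = 9/5), attained only by arithmetic progressions.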